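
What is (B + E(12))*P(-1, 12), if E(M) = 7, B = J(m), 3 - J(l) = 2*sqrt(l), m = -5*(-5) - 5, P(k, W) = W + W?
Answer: 240 - 96*sqrt(5) ≈ 25.337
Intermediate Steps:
P(k, W) = 2*W
m = 20 (m = 25 - 5 = 20)
J(l) = 3 - 2*sqrt(l)
B = 3 - 4*sqrt(5) ≈ -5.9443
(B + E(12))*P(-1, 12) = ((3 - 4*sqrt(5)) + 7)*(2*12) = (10 - 4*sqrt(5))*24 = 240 - 96*sqrt(5)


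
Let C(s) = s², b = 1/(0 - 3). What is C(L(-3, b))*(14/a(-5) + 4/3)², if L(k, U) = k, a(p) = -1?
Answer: 1444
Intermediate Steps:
b = -⅓ (b = 1/(-3) = -⅓ ≈ -0.33333)
C(L(-3, b))*(14/a(-5) + 4/3)² = (-3)²*(14/(-1) + 4/3)² = 9*(14*(-1) + 4*(⅓))² = 9*(-14 + 4/3)² = 9*(-38/3)² = 9*(1444/9) = 1444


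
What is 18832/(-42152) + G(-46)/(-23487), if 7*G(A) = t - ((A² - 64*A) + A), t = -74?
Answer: -10915458/26250637 ≈ -0.41582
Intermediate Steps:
G(A) = -74/7 + 9*A - A²/7 (G(A) = (-74 - ((A² - 64*A) + A))/7 = (-74 - (A² - 63*A))/7 = (-74 + (-A² + 63*A))/7 = (-74 - A² + 63*A)/7 = -74/7 + 9*A - A²/7)
18832/(-42152) + G(-46)/(-23487) = 18832/(-42152) + (-74/7 + 9*(-46) - ⅐*(-46)²)/(-23487) = 18832*(-1/42152) + (-74/7 - 414 - ⅐*2116)*(-1/23487) = -214/479 + (-74/7 - 414 - 2116/7)*(-1/23487) = -214/479 - 5088/7*(-1/23487) = -214/479 + 1696/54803 = -10915458/26250637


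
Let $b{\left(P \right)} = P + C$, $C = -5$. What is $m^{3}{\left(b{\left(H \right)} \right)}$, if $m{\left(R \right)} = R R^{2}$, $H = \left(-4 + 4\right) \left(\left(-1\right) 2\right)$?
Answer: $-1953125$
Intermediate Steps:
$H = 0$ ($H = 0 \left(-2\right) = 0$)
$b{\left(P \right)} = -5 + P$ ($b{\left(P \right)} = P - 5 = -5 + P$)
$m{\left(R \right)} = R^{3}$
$m^{3}{\left(b{\left(H \right)} \right)} = \left(\left(-5 + 0\right)^{3}\right)^{3} = \left(\left(-5\right)^{3}\right)^{3} = \left(-125\right)^{3} = -1953125$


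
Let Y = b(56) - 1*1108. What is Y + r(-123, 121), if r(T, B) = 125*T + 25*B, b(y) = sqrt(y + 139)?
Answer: -13458 + sqrt(195) ≈ -13444.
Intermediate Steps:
b(y) = sqrt(139 + y)
r(T, B) = 25*B + 125*T
Y = -1108 + sqrt(195) (Y = sqrt(139 + 56) - 1*1108 = sqrt(195) - 1108 = -1108 + sqrt(195) ≈ -1094.0)
Y + r(-123, 121) = (-1108 + sqrt(195)) + (25*121 + 125*(-123)) = (-1108 + sqrt(195)) + (3025 - 15375) = (-1108 + sqrt(195)) - 12350 = -13458 + sqrt(195)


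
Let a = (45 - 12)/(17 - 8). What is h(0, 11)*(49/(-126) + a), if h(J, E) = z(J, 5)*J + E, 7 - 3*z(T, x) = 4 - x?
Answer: 649/18 ≈ 36.056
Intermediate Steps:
a = 11/3 (a = 33/9 = 33*(⅑) = 11/3 ≈ 3.6667)
z(T, x) = 1 + x/3 (z(T, x) = 7/3 - (4 - x)/3 = 7/3 + (-4/3 + x/3) = 1 + x/3)
h(J, E) = E + 8*J/3 (h(J, E) = (1 + (⅓)*5)*J + E = (1 + 5/3)*J + E = 8*J/3 + E = E + 8*J/3)
h(0, 11)*(49/(-126) + a) = (11 + (8/3)*0)*(49/(-126) + 11/3) = (11 + 0)*(49*(-1/126) + 11/3) = 11*(-7/18 + 11/3) = 11*(59/18) = 649/18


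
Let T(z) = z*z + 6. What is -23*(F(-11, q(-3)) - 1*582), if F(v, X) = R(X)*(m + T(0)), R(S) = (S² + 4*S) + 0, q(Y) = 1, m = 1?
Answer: 12581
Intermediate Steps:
T(z) = 6 + z² (T(z) = z² + 6 = 6 + z²)
R(S) = S² + 4*S
F(v, X) = 7*X*(4 + X) (F(v, X) = (X*(4 + X))*(1 + (6 + 0²)) = (X*(4 + X))*(1 + (6 + 0)) = (X*(4 + X))*(1 + 6) = (X*(4 + X))*7 = 7*X*(4 + X))
-23*(F(-11, q(-3)) - 1*582) = -23*(7*1*(4 + 1) - 1*582) = -23*(7*1*5 - 582) = -23*(35 - 582) = -23*(-547) = 12581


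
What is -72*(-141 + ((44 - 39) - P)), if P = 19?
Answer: 11160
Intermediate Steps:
-72*(-141 + ((44 - 39) - P)) = -72*(-141 + ((44 - 39) - 1*19)) = -72*(-141 + (5 - 19)) = -72*(-141 - 14) = -72*(-155) = 11160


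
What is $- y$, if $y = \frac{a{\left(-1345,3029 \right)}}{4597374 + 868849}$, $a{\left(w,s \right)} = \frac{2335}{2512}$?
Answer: $- \frac{2335}{13731152176} \approx -1.7005 \cdot 10^{-7}$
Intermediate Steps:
$a{\left(w,s \right)} = \frac{2335}{2512}$ ($a{\left(w,s \right)} = 2335 \cdot \frac{1}{2512} = \frac{2335}{2512}$)
$y = \frac{2335}{13731152176}$ ($y = \frac{2335}{2512 \left(4597374 + 868849\right)} = \frac{2335}{2512 \cdot 5466223} = \frac{2335}{2512} \cdot \frac{1}{5466223} = \frac{2335}{13731152176} \approx 1.7005 \cdot 10^{-7}$)
$- y = \left(-1\right) \frac{2335}{13731152176} = - \frac{2335}{13731152176}$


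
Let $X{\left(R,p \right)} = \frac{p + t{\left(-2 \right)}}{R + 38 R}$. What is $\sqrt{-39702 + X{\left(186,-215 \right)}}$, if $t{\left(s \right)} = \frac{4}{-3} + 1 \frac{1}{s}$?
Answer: $\frac{i \sqrt{2089141299141}}{7254} \approx 199.25 i$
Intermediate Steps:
$t{\left(s \right)} = - \frac{4}{3} + \frac{1}{s}$ ($t{\left(s \right)} = 4 \left(- \frac{1}{3}\right) + \frac{1}{s} = - \frac{4}{3} + \frac{1}{s}$)
$X{\left(R,p \right)} = \frac{- \frac{11}{6} + p}{39 R}$ ($X{\left(R,p \right)} = \frac{p - \left(\frac{4}{3} - \frac{1}{-2}\right)}{R + 38 R} = \frac{p - \frac{11}{6}}{39 R} = \left(p - \frac{11}{6}\right) \frac{1}{39 R} = \left(- \frac{11}{6} + p\right) \frac{1}{39 R} = \frac{- \frac{11}{6} + p}{39 R}$)
$\sqrt{-39702 + X{\left(186,-215 \right)}} = \sqrt{-39702 + \frac{-11 + 6 \left(-215\right)}{234 \cdot 186}} = \sqrt{-39702 + \frac{1}{234} \cdot \frac{1}{186} \left(-11 - 1290\right)} = \sqrt{-39702 + \frac{1}{234} \cdot \frac{1}{186} \left(-1301\right)} = \sqrt{-39702 - \frac{1301}{43524}} = \sqrt{- \frac{1727991149}{43524}} = \frac{i \sqrt{2089141299141}}{7254}$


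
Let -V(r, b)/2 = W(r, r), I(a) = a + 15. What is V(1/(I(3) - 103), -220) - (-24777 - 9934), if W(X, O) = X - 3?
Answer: 2950947/85 ≈ 34717.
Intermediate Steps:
W(X, O) = -3 + X
I(a) = 15 + a
V(r, b) = 6 - 2*r (V(r, b) = -2*(-3 + r) = 6 - 2*r)
V(1/(I(3) - 103), -220) - (-24777 - 9934) = (6 - 2/((15 + 3) - 103)) - (-24777 - 9934) = (6 - 2/(18 - 103)) - 1*(-34711) = (6 - 2/(-85)) + 34711 = (6 - 2*(-1/85)) + 34711 = (6 + 2/85) + 34711 = 512/85 + 34711 = 2950947/85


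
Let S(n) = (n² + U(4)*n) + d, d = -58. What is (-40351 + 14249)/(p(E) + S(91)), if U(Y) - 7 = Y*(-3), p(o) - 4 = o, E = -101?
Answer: -26102/7671 ≈ -3.4027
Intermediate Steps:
p(o) = 4 + o
U(Y) = 7 - 3*Y (U(Y) = 7 + Y*(-3) = 7 - 3*Y)
S(n) = -58 + n² - 5*n (S(n) = (n² + (7 - 3*4)*n) - 58 = (n² + (7 - 12)*n) - 58 = (n² - 5*n) - 58 = -58 + n² - 5*n)
(-40351 + 14249)/(p(E) + S(91)) = (-40351 + 14249)/((4 - 101) + (-58 + 91² - 5*91)) = -26102/(-97 + (-58 + 8281 - 455)) = -26102/(-97 + 7768) = -26102/7671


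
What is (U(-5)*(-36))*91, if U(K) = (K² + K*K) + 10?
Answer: -196560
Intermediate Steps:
U(K) = 10 + 2*K² (U(K) = (K² + K²) + 10 = 2*K² + 10 = 10 + 2*K²)
(U(-5)*(-36))*91 = ((10 + 2*(-5)²)*(-36))*91 = ((10 + 2*25)*(-36))*91 = ((10 + 50)*(-36))*91 = (60*(-36))*91 = -2160*91 = -196560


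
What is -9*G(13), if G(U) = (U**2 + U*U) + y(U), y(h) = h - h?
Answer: -3042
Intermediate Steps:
y(h) = 0
G(U) = 2*U**2 (G(U) = (U**2 + U*U) + 0 = (U**2 + U**2) + 0 = 2*U**2 + 0 = 2*U**2)
-9*G(13) = -18*13**2 = -18*169 = -9*338 = -3042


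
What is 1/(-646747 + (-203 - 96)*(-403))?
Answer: -1/526250 ≈ -1.9002e-6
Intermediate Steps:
1/(-646747 + (-203 - 96)*(-403)) = 1/(-646747 - 299*(-403)) = 1/(-646747 + 120497) = 1/(-526250) = -1/526250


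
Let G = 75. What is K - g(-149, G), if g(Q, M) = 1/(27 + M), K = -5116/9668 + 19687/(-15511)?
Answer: -6914538983/3823988874 ≈ -1.8082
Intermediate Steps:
K = -67422048/37490087 (K = -5116*1/9668 + 19687*(-1/15511) = -1279/2417 - 19687/15511 = -67422048/37490087 ≈ -1.7984)
K - g(-149, G) = -67422048/37490087 - 1/(27 + 75) = -67422048/37490087 - 1/102 = -6914538983/3823988874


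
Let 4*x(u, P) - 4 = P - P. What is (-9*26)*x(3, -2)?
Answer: -234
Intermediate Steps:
x(u, P) = 1 (x(u, P) = 1 + (P - P)/4 = 1 + (¼)*0 = 1 + 0 = 1)
(-9*26)*x(3, -2) = -9*26*1 = -234*1 = -234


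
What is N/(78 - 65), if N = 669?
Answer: 669/13 ≈ 51.462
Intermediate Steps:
N/(78 - 65) = 669/(78 - 65) = 669/13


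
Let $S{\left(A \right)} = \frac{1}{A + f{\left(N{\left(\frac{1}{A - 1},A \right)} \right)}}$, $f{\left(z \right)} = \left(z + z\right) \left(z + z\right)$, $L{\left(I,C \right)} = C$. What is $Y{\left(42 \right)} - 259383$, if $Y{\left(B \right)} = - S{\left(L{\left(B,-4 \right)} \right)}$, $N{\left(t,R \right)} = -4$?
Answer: $- \frac{15562981}{60} \approx -2.5938 \cdot 10^{5}$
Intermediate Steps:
$f{\left(z \right)} = 4 z^{2}$ ($f{\left(z \right)} = 2 z 2 z = 4 z^{2}$)
$S{\left(A \right)} = \frac{1}{64 + A}$ ($S{\left(A \right)} = \frac{1}{A + 4 \left(-4\right)^{2}} = \frac{1}{A + 4 \cdot 16} = \frac{1}{A + 64} = \frac{1}{64 + A}$)
$Y{\left(B \right)} = - \frac{1}{60}$ ($Y{\left(B \right)} = - \frac{1}{64 - 4} = - \frac{1}{60}$)
$Y{\left(42 \right)} - 259383 = - \frac{1}{60} - 259383 = - \frac{15562981}{60}$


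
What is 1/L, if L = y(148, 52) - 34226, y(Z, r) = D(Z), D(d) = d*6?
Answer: -1/33338 ≈ -2.9996e-5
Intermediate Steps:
D(d) = 6*d
y(Z, r) = 6*Z
L = -33338 (L = 6*148 - 34226 = 888 - 34226 = -33338)
1/L = 1/(-33338) = -1/33338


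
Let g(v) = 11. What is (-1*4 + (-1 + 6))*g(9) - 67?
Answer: -56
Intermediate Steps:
(-1*4 + (-1 + 6))*g(9) - 67 = (-1*4 + (-1 + 6))*11 - 67 = (-4 + 5)*11 - 67 = 1*11 - 67 = 11 - 67 = -56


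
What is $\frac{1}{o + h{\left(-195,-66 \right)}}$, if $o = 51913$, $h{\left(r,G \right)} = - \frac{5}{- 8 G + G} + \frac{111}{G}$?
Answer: $\frac{231}{11991512} \approx 1.9264 \cdot 10^{-5}$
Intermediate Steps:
$h{\left(r,G \right)} = \frac{782}{7 G}$ ($h{\left(r,G \right)} = - \frac{5}{\left(-7\right) G} + \frac{111}{G} = - 5 \left(- \frac{1}{7 G}\right) + \frac{111}{G} = \frac{5}{7 G} + \frac{111}{G} = \frac{782}{7 G}$)
$\frac{1}{o + h{\left(-195,-66 \right)}} = \frac{1}{51913 + \frac{782}{7 \left(-66\right)}} = \frac{1}{51913 + \frac{782}{7} \left(- \frac{1}{66}\right)} = \frac{1}{51913 - \frac{391}{231}} = \frac{1}{\frac{11991512}{231}} = \frac{231}{11991512}$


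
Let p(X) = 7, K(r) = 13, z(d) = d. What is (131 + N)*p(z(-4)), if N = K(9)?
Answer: 1008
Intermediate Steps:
N = 13
(131 + N)*p(z(-4)) = (131 + 13)*7 = 144*7 = 1008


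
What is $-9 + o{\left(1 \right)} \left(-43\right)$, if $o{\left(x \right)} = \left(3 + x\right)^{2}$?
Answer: $-697$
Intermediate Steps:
$-9 + o{\left(1 \right)} \left(-43\right) = -9 + \left(3 + 1\right)^{2} \left(-43\right) = -9 + 4^{2} \left(-43\right) = -9 + 16 \left(-43\right) = -9 - 688 = -697$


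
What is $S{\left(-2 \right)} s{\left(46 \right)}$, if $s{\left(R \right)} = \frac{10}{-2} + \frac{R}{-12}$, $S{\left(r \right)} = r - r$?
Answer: $0$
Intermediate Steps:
$S{\left(r \right)} = 0$
$s{\left(R \right)} = -5 - \frac{R}{12}$ ($s{\left(R \right)} = 10 \left(- \frac{1}{2}\right) + R \left(- \frac{1}{12}\right) = -5 - \frac{R}{12}$)
$S{\left(-2 \right)} s{\left(46 \right)} = 0 \left(-5 - \frac{23}{6}\right) = 0 \left(- \frac{53}{6}\right) = 0$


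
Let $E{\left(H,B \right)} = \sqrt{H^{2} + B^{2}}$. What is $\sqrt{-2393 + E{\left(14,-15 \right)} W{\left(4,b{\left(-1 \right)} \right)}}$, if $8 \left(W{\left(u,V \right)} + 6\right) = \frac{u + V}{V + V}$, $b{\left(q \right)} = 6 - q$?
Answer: $\frac{\sqrt{-1876112 - 4627 \sqrt{421}}}{28} \approx 50.141 i$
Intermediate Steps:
$W{\left(u,V \right)} = -6 + \frac{V + u}{16 V}$ ($W{\left(u,V \right)} = -6 + \frac{\left(u + V\right) \frac{1}{V + V}}{8} = -6 + \frac{\left(V + u\right) \frac{1}{2 V}}{8} = -6 + \frac{\frac{1}{2} \frac{1}{V} \left(V + u\right)}{8} = -6 + \frac{V + u}{16 V}$)
$E{\left(H,B \right)} = \sqrt{B^{2} + H^{2}}$
$\sqrt{-2393 + E{\left(14,-15 \right)} W{\left(4,b{\left(-1 \right)} \right)}} = \sqrt{-2393 + \sqrt{\left(-15\right)^{2} + 14^{2}} \frac{4 - 95 \left(6 - -1\right)}{16 \left(6 - -1\right)}} = \sqrt{-2393 + \sqrt{225 + 196} \frac{4 - 95 \left(6 + 1\right)}{16 \left(6 + 1\right)}} = \sqrt{-2393 + \sqrt{421} \frac{4 - 665}{16 \cdot 7}} = \sqrt{-2393 + \sqrt{421} \cdot \frac{1}{16} \cdot \frac{1}{7} \left(4 - 665\right)} = \sqrt{-2393 + \sqrt{421} \cdot \frac{1}{16} \cdot \frac{1}{7} \left(-661\right)} = \sqrt{-2393 + \sqrt{421} \left(- \frac{661}{112}\right)} = \sqrt{-2393 - \frac{661 \sqrt{421}}{112}}$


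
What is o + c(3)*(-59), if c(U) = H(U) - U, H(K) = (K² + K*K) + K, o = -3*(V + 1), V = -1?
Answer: -1062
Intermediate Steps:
o = 0 (o = -3*(-1 + 1) = -3*0 = 0)
H(K) = K + 2*K² (H(K) = (K² + K²) + K = 2*K² + K = K + 2*K²)
c(U) = -U + U*(1 + 2*U) (c(U) = U*(1 + 2*U) - U = -U + U*(1 + 2*U))
o + c(3)*(-59) = 0 + (2*3²)*(-59) = 0 + (2*9)*(-59) = 0 + 18*(-59) = 0 - 1062 = -1062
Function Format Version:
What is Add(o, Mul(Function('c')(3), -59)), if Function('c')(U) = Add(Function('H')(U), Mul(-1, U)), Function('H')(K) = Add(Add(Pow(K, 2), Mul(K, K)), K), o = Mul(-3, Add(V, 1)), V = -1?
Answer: -1062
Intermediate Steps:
o = 0 (o = Mul(-3, Add(-1, 1)) = Mul(-3, 0) = 0)
Function('H')(K) = Add(K, Mul(2, Pow(K, 2))) (Function('H')(K) = Add(Add(Pow(K, 2), Pow(K, 2)), K) = Add(Mul(2, Pow(K, 2)), K) = Add(K, Mul(2, Pow(K, 2))))
Function('c')(U) = Add(Mul(-1, U), Mul(U, Add(1, Mul(2, U)))) (Function('c')(U) = Add(Mul(U, Add(1, Mul(2, U))), Mul(-1, U)) = Add(Mul(-1, U), Mul(U, Add(1, Mul(2, U)))))
Add(o, Mul(Function('c')(3), -59)) = Add(0, Mul(Mul(2, Pow(3, 2)), -59)) = Add(0, Mul(Mul(2, 9), -59)) = Add(0, Mul(18, -59)) = Add(0, -1062) = -1062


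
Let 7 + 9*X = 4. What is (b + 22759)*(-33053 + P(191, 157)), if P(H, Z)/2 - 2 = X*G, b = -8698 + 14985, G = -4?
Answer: -959863798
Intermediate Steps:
X = -⅓ (X = -7/9 + (⅑)*4 = -7/9 + 4/9 = -⅓ ≈ -0.33333)
b = 6287
P(H, Z) = 20/3 (P(H, Z) = 4 + 2*(-⅓*(-4)) = 4 + 2*(4/3) = 4 + 8/3 = 20/3)
(b + 22759)*(-33053 + P(191, 157)) = (6287 + 22759)*(-33053 + 20/3) = 29046*(-99139/3) = -959863798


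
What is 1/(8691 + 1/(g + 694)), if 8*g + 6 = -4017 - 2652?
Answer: 1123/9759985 ≈ 0.00011506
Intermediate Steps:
g = -6675/8 (g = -¾ + (-4017 - 2652)/8 = -¾ + (⅛)*(-6669) = -¾ - 6669/8 = -6675/8 ≈ -834.38)
1/(8691 + 1/(g + 694)) = 1/(8691 + 1/(-6675/8 + 694)) = 1/(8691 + 1/(-1123/8)) = 1/(8691 - 8/1123) = 1/(9759985/1123) = 1123/9759985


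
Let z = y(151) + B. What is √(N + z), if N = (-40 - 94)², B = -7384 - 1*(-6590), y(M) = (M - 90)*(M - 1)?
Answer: 2*√6578 ≈ 162.21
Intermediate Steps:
y(M) = (-1 + M)*(-90 + M) (y(M) = (-90 + M)*(-1 + M) = (-1 + M)*(-90 + M))
B = -794 (B = -7384 + 6590 = -794)
N = 17956 (N = (-134)² = 17956)
z = 8356 (z = (90 + 151² - 91*151) - 794 = (90 + 22801 - 13741) - 794 = 9150 - 794 = 8356)
√(N + z) = √(17956 + 8356) = √26312 = 2*√6578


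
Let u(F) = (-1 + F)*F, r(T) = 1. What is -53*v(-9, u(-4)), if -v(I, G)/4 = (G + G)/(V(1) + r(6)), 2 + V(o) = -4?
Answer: -1696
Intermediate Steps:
V(o) = -6 (V(o) = -2 - 4 = -6)
u(F) = F*(-1 + F)
v(I, G) = 8*G/5 (v(I, G) = -4*(G + G)/(-6 + 1) = -4*2*G/(-5) = -4*2*G*(-1)/5 = -(-8)*G/5 = 8*G/5)
-53*v(-9, u(-4)) = -424*(-4*(-1 - 4))/5 = -424*(-4*(-5))/5 = -424*20/5 = -53*32 = -1696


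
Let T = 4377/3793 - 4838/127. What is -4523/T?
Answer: 2178778853/17794655 ≈ 122.44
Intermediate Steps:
T = -17794655/481711 (T = 4377*(1/3793) - 4838*1/127 = 4377/3793 - 4838/127 = -17794655/481711 ≈ -36.940)
-4523/T = -4523/(-17794655/481711) = -4523*(-481711/17794655) = 2178778853/17794655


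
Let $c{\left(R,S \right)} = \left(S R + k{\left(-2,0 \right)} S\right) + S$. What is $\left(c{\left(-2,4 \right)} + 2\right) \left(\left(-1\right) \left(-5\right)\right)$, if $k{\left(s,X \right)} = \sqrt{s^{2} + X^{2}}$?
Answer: $30$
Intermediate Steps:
$k{\left(s,X \right)} = \sqrt{X^{2} + s^{2}}$
$c{\left(R,S \right)} = 3 S + R S$ ($c{\left(R,S \right)} = \left(S R + \sqrt{0^{2} + \left(-2\right)^{2}} S\right) + S = \left(R S + \sqrt{0 + 4} S\right) + S = \left(R S + \sqrt{4} S\right) + S = \left(R S + 2 S\right) + S = \left(2 S + R S\right) + S = 3 S + R S$)
$\left(c{\left(-2,4 \right)} + 2\right) \left(\left(-1\right) \left(-5\right)\right) = \left(4 \left(3 - 2\right) + 2\right) \left(\left(-1\right) \left(-5\right)\right) = \left(4 \cdot 1 + 2\right) 5 = \left(4 + 2\right) 5 = 6 \cdot 5 = 30$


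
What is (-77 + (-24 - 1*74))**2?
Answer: 30625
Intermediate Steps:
(-77 + (-24 - 1*74))**2 = (-77 + (-24 - 74))**2 = (-77 - 98)**2 = (-175)**2 = 30625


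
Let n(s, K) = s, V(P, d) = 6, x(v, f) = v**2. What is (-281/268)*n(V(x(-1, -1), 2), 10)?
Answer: -843/134 ≈ -6.2910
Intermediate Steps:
(-281/268)*n(V(x(-1, -1), 2), 10) = -281/268*6 = -843/134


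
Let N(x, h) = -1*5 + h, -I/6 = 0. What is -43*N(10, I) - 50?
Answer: 165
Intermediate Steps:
I = 0 (I = -6*0 = 0)
N(x, h) = -5 + h
-43*N(10, I) - 50 = -43*(-5 + 0) - 50 = -43*(-5) - 50 = 215 - 50 = 165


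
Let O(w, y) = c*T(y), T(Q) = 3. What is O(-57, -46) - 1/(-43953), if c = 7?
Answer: 923014/43953 ≈ 21.000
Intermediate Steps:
O(w, y) = 21 (O(w, y) = 7*3 = 21)
O(-57, -46) - 1/(-43953) = 21 - 1/(-43953) = 21 - 1*(-1/43953) = 21 + 1/43953 = 923014/43953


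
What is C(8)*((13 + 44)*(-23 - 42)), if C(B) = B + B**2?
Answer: -266760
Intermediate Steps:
C(8)*((13 + 44)*(-23 - 42)) = (8*(1 + 8))*((13 + 44)*(-23 - 42)) = (8*9)*(57*(-65)) = 72*(-3705) = -266760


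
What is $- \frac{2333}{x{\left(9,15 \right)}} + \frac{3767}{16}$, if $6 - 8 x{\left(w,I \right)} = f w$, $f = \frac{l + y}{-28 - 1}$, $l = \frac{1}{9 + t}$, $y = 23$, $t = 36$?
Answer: $- \frac{18060289}{15248} \approx -1184.4$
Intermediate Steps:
$l = \frac{1}{45}$ ($l = \frac{1}{9 + 36} = \frac{1}{45} \approx 0.022222$)
$f = - \frac{1036}{1305}$ ($f = \frac{\frac{1}{45} + 23}{-28 - 1} = \frac{1036}{45 \left(-29\right)} = \frac{1036}{45} \left(- \frac{1}{29}\right) = - \frac{1036}{1305} \approx -0.79387$)
$x{\left(w,I \right)} = \frac{3}{4} + \frac{259 w}{2610}$ ($x{\left(w,I \right)} = \frac{3}{4} - \frac{\left(- \frac{1036}{1305}\right) w}{8} = \frac{3}{4} + \frac{259 w}{2610}$)
$- \frac{2333}{x{\left(9,15 \right)}} + \frac{3767}{16} = - \frac{2333}{\frac{3}{4} + \frac{259}{2610} \cdot 9} + \frac{3767}{16} = - \frac{2333}{\frac{3}{4} + \frac{259}{290}} + 3767 \cdot \frac{1}{16} = - \frac{2333}{\frac{953}{580}} + \frac{3767}{16} = \left(-2333\right) \frac{580}{953} + \frac{3767}{16} = - \frac{1353140}{953} + \frac{3767}{16} = - \frac{18060289}{15248}$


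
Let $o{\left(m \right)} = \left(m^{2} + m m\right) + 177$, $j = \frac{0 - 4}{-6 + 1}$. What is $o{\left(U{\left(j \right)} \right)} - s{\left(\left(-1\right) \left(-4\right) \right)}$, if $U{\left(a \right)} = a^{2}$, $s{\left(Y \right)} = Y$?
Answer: $\frac{108637}{625} \approx 173.82$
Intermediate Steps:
$j = \frac{4}{5}$ ($j = - \frac{4}{-5} = \left(-4\right) \left(- \frac{1}{5}\right) = \frac{4}{5} \approx 0.8$)
$o{\left(m \right)} = 177 + 2 m^{2}$ ($o{\left(m \right)} = \left(m^{2} + m^{2}\right) + 177 = 2 m^{2} + 177 = 177 + 2 m^{2}$)
$o{\left(U{\left(j \right)} \right)} - s{\left(\left(-1\right) \left(-4\right) \right)} = \left(177 + 2 \left(\left(\frac{4}{5}\right)^{2}\right)^{2}\right) - \left(-1\right) \left(-4\right) = \left(177 + 2 \left(\frac{16}{25}\right)^{2}\right) - 4 = \left(177 + 2 \cdot \frac{256}{625}\right) - 4 = \left(177 + \frac{512}{625}\right) - 4 = \frac{111137}{625} - 4 = \frac{108637}{625}$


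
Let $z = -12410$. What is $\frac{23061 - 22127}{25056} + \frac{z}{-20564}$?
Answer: $\frac{41268967}{64406448} \approx 0.64076$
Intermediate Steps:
$\frac{23061 - 22127}{25056} + \frac{z}{-20564} = \frac{23061 - 22127}{25056} - \frac{12410}{-20564} = 934 \cdot \frac{1}{25056} - - \frac{6205}{10282} = \frac{467}{12528} + \frac{6205}{10282} = \frac{41268967}{64406448}$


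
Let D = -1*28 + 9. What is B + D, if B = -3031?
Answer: -3050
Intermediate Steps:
D = -19 (D = -28 + 9 = -19)
B + D = -3031 - 19 = -3050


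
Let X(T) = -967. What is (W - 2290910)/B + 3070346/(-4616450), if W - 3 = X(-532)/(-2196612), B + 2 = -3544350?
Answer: -48094720527550861/2567262627562723200 ≈ -0.018734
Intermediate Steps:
B = -3544352 (B = -2 - 3544350 = -3544352)
W = 6590803/2196612 (W = 3 - 967/(-2196612) = 3 - 967*(-1/2196612) = 3 + 967/2196612 = 6590803/2196612 ≈ 3.0004)
(W - 2290910)/B + 3070346/(-4616450) = (6590803/2196612 - 2290910)/(-3544352) + 3070346/(-4616450) = -5032233806117/2196612*(-1/3544352) + 3070346*(-1/4616450) = 718890543731/1112223733632 - 1535173/2308225 = -48094720527550861/2567262627562723200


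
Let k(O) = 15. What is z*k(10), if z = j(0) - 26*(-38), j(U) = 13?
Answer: 15015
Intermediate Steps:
z = 1001 (z = 13 - 26*(-38) = 13 - 1*(-988) = 13 + 988 = 1001)
z*k(10) = 1001*15 = 15015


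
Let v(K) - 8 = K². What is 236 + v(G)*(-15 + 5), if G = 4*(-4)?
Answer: -2404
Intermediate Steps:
G = -16
v(K) = 8 + K²
236 + v(G)*(-15 + 5) = 236 + (8 + (-16)²)*(-15 + 5) = 236 + (8 + 256)*(-10) = 236 + 264*(-10) = 236 - 2640 = -2404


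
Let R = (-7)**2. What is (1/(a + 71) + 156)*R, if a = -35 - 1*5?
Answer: 237013/31 ≈ 7645.6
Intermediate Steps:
a = -40 (a = -35 - 5 = -40)
R = 49
(1/(a + 71) + 156)*R = (1/(-40 + 71) + 156)*49 = (1/31 + 156)*49 = (4837/31)*49 = 237013/31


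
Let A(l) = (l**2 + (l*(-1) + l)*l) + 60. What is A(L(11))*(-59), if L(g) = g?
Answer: -10679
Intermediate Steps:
A(l) = 60 + l**2 (A(l) = (l**2 + (-l + l)*l) + 60 = (l**2 + 0*l) + 60 = (l**2 + 0) + 60 = l**2 + 60 = 60 + l**2)
A(L(11))*(-59) = (60 + 11**2)*(-59) = (60 + 121)*(-59) = 181*(-59) = -10679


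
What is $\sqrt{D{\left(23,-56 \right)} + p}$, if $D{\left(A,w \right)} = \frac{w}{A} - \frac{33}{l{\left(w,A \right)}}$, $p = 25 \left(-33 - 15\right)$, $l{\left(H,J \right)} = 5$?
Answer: $\frac{i \sqrt{15989485}}{115} \approx 34.771 i$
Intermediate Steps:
$p = -1200$ ($p = 25 \left(-48\right) = -1200$)
$D{\left(A,w \right)} = - \frac{33}{5} + \frac{w}{A}$ ($D{\left(A,w \right)} = \frac{w}{A} - \frac{33}{5} = - \frac{33}{5} + \frac{w}{A}$)
$\sqrt{D{\left(23,-56 \right)} + p} = \sqrt{\left(- \frac{33}{5} - \frac{56}{23}\right) - 1200} = \sqrt{- \frac{1039}{115} - 1200} = \sqrt{- \frac{139039}{115}} = \frac{i \sqrt{15989485}}{115}$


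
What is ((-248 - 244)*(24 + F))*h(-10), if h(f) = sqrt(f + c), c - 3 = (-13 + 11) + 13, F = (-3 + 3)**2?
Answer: -23616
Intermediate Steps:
F = 0 (F = 0**2 = 0)
c = 14 (c = 3 + ((-13 + 11) + 13) = 3 + (-2 + 13) = 3 + 11 = 14)
h(f) = sqrt(14 + f) (h(f) = sqrt(f + 14) = sqrt(14 + f))
((-248 - 244)*(24 + F))*h(-10) = ((-248 - 244)*(24 + 0))*sqrt(14 - 10) = (-492*24)*sqrt(4) = -11808*2 = -23616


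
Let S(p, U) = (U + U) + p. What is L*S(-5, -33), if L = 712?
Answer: -50552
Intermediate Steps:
S(p, U) = p + 2*U (S(p, U) = 2*U + p = p + 2*U)
L*S(-5, -33) = 712*(-5 + 2*(-33)) = 712*(-5 - 66) = 712*(-71) = -50552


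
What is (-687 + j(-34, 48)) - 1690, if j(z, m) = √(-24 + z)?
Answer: -2377 + I*√58 ≈ -2377.0 + 7.6158*I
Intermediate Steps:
(-687 + j(-34, 48)) - 1690 = (-687 + √(-24 - 34)) - 1690 = (-687 + √(-58)) - 1690 = (-687 + I*√58) - 1690 = -2377 + I*√58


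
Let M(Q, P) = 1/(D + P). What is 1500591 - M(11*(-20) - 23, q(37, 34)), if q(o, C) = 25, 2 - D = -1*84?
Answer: 166565600/111 ≈ 1.5006e+6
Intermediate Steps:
D = 86 (D = 2 - (-1)*84 = 2 - 1*(-84) = 2 + 84 = 86)
M(Q, P) = 1/(86 + P)
1500591 - M(11*(-20) - 23, q(37, 34)) = 1500591 - 1/(86 + 25) = 1500591 - 1/111 = 166565600/111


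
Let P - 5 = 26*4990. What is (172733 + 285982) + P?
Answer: 588460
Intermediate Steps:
P = 129745 (P = 5 + 26*4990 = 5 + 129740 = 129745)
(172733 + 285982) + P = (172733 + 285982) + 129745 = 458715 + 129745 = 588460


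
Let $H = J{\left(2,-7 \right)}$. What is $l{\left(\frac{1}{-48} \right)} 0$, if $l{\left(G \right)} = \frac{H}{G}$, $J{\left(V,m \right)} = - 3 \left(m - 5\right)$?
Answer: $0$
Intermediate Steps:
$J{\left(V,m \right)} = 15 - 3 m$ ($J{\left(V,m \right)} = - 3 \left(-5 + m\right) = 15 - 3 m$)
$H = 36$ ($H = 15 - -21 = 15 + 21 = 36$)
$l{\left(G \right)} = \frac{36}{G}$
$l{\left(\frac{1}{-48} \right)} 0 = \frac{36}{\frac{1}{-48}} \cdot 0 = \frac{36}{- \frac{1}{48}} \cdot 0 = 36 \left(-48\right) 0 = \left(-1728\right) 0 = 0$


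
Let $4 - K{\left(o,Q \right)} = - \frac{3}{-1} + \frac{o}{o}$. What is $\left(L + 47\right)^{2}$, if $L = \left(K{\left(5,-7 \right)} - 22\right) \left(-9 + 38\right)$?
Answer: $349281$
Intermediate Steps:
$K{\left(o,Q \right)} = 0$ ($K{\left(o,Q \right)} = 4 - \left(- \frac{3}{-1} + \frac{o}{o}\right) = 4 - \left(\left(-3\right) \left(-1\right) + 1\right) = 4 - \left(3 + 1\right) = 4 - 4 = 0$)
$L = -638$ ($L = \left(0 - 22\right) \left(-9 + 38\right) = \left(-22\right) 29 = -638$)
$\left(L + 47\right)^{2} = \left(-638 + 47\right)^{2} = \left(-591\right)^{2} = 349281$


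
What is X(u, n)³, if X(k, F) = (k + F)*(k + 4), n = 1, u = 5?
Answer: 157464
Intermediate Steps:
X(k, F) = (4 + k)*(F + k) (X(k, F) = (F + k)*(4 + k) = (4 + k)*(F + k))
X(u, n)³ = (5² + 4*1 + 4*5 + 1*5)³ = (25 + 4 + 20 + 5)³ = 54³ = 157464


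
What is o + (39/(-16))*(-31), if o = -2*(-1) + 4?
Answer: 1305/16 ≈ 81.563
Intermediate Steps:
o = 6 (o = 2 + 4 = 6)
o + (39/(-16))*(-31) = 6 + (39/(-16))*(-31) = 6 + (39*(-1/16))*(-31) = 6 - 39/16*(-31) = 6 + 1209/16 = 1305/16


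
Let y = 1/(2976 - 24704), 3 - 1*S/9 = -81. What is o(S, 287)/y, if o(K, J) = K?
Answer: -16426368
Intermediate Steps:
S = 756 (S = 27 - 9*(-81) = 27 + 729 = 756)
y = -1/21728 (y = 1/(-21728) = -1/21728 ≈ -4.6024e-5)
o(S, 287)/y = 756/(-1/21728) = 756*(-21728) = -16426368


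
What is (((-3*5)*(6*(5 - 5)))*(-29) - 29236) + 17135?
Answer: -12101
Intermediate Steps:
(((-3*5)*(6*(5 - 5)))*(-29) - 29236) + 17135 = (-90*0*(-29) - 29236) + 17135 = (-15*0*(-29) - 29236) + 17135 = (0*(-29) - 29236) + 17135 = (0 - 29236) + 17135 = -29236 + 17135 = -12101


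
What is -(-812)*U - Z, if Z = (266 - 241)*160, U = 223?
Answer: 177076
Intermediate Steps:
Z = 4000 (Z = 25*160 = 4000)
-(-812)*U - Z = -(-812)*223 - 1*4000 = -1*(-181076) - 4000 = 181076 - 4000 = 177076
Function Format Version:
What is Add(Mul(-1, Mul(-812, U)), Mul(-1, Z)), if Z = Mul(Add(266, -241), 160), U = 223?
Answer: 177076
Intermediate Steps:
Z = 4000 (Z = Mul(25, 160) = 4000)
Add(Mul(-1, Mul(-812, U)), Mul(-1, Z)) = Add(Mul(-1, Mul(-812, 223)), Mul(-1, 4000)) = Add(Mul(-1, -181076), -4000) = Add(181076, -4000) = 177076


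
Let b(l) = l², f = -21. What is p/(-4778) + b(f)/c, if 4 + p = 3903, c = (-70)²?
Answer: -173449/238900 ≈ -0.72603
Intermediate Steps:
c = 4900
p = 3899 (p = -4 + 3903 = 3899)
p/(-4778) + b(f)/c = 3899/(-4778) + (-21)²/4900 = 3899*(-1/4778) + 441*(1/4900) = -3899/4778 + 9/100 = -173449/238900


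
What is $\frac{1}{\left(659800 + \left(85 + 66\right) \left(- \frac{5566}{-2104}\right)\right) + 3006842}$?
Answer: $\frac{1052}{3857727617} \approx 2.727 \cdot 10^{-7}$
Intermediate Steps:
$\frac{1}{\left(659800 + \left(85 + 66\right) \left(- \frac{5566}{-2104}\right)\right) + 3006842} = \frac{1}{\left(659800 + 151 \left(\left(-5566\right) \left(- \frac{1}{2104}\right)\right)\right) + 3006842} = \frac{1}{\left(659800 + 151 \cdot \frac{2783}{1052}\right) + 3006842} = \frac{1}{\left(659800 + \frac{420233}{1052}\right) + 3006842} = \frac{1}{\frac{694529833}{1052} + 3006842} = \frac{1}{\frac{3857727617}{1052}} = \frac{1052}{3857727617}$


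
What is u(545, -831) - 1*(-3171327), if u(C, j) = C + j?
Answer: 3171041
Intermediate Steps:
u(545, -831) - 1*(-3171327) = (545 - 831) - 1*(-3171327) = -286 + 3171327 = 3171041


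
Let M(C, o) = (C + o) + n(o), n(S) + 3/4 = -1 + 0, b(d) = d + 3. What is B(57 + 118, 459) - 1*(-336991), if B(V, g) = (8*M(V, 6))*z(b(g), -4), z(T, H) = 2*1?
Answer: 339859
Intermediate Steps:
b(d) = 3 + d
n(S) = -7/4 (n(S) = -¾ + (-1 + 0) = -¾ - 1 = -7/4)
z(T, H) = 2
M(C, o) = -7/4 + C + o (M(C, o) = (C + o) - 7/4 = -7/4 + C + o)
B(V, g) = 68 + 16*V (B(V, g) = (8*(-7/4 + V + 6))*2 = (8*(17/4 + V))*2 = (34 + 8*V)*2 = 68 + 16*V)
B(57 + 118, 459) - 1*(-336991) = (68 + 16*(57 + 118)) - 1*(-336991) = (68 + 16*175) + 336991 = (68 + 2800) + 336991 = 2868 + 336991 = 339859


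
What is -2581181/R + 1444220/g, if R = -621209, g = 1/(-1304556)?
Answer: -1170398672748199699/621209 ≈ -1.8841e+12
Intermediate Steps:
g = -1/1304556 ≈ -7.6654e-7
-2581181/R + 1444220/g = -2581181/(-621209) + 1444220/(-1/1304556) = -2581181*(-1/621209) + 1444220*(-1304556) = 2581181/621209 - 1884065866320 = -1170398672748199699/621209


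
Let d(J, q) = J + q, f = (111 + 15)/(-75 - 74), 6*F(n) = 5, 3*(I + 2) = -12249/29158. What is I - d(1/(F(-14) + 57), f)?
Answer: -1977436673/1507556074 ≈ -1.3117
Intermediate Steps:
I = -62399/29158 (I = -2 + (-12249/29158)/3 = -2 + (-12249*1/29158)/3 = -2 + (1/3)*(-12249/29158) = -2 - 4083/29158 = -62399/29158 ≈ -2.1400)
F(n) = 5/6 (F(n) = (1/6)*5 = 5/6)
f = -126/149 (f = 126/(-149) = 126*(-1/149) = -126/149 ≈ -0.84564)
I - d(1/(F(-14) + 57), f) = -62399/29158 - (1/(5/6 + 57) - 126/149) = -62399/29158 - (1/(347/6) - 126/149) = -62399/29158 - (6/347 - 126/149) = -62399/29158 - 1*(-42828/51703) = -62399/29158 + 42828/51703 = -1977436673/1507556074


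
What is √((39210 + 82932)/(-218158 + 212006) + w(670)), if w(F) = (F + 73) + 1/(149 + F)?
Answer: √127486637861401/419874 ≈ 26.891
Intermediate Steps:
w(F) = 73 + F + 1/(149 + F) (w(F) = (73 + F) + 1/(149 + F) = 73 + F + 1/(149 + F))
√((39210 + 82932)/(-218158 + 212006) + w(670)) = √((39210 + 82932)/(-218158 + 212006) + (10878 + 670² + 222*670)/(149 + 670)) = √(122142/(-6152) + (10878 + 448900 + 148740)/819) = √(122142*(-1/6152) + (1/819)*608518) = √(-61071/3076 + 608518/819) = √(1821784219/2519244) = √127486637861401/419874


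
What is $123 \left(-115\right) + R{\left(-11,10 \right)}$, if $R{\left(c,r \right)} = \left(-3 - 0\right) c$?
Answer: $-14112$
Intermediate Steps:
$R{\left(c,r \right)} = - 3 c$ ($R{\left(c,r \right)} = \left(-3 + 0\right) c = - 3 c$)
$123 \left(-115\right) + R{\left(-11,10 \right)} = 123 \left(-115\right) - -33 = -14145 + 33 = -14112$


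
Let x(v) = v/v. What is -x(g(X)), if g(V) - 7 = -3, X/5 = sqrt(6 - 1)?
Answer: -1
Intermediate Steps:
X = 5*sqrt(5) (X = 5*sqrt(6 - 1) = 5*sqrt(5) ≈ 11.180)
g(V) = 4 (g(V) = 7 - 3 = 4)
x(v) = 1
-x(g(X)) = -1*1 = -1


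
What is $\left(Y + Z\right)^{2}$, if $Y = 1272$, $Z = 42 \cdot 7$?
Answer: $2452356$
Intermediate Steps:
$Z = 294$
$\left(Y + Z\right)^{2} = \left(1272 + 294\right)^{2} = 1566^{2} = 2452356$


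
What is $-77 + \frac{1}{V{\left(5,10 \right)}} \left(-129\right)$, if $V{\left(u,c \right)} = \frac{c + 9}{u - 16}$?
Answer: $- \frac{44}{19} \approx -2.3158$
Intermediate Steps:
$V{\left(u,c \right)} = \frac{9 + c}{-16 + u}$ ($V{\left(u,c \right)} = \frac{9 + c}{u - 16} = \frac{9 + c}{-16 + u}$)
$-77 + \frac{1}{V{\left(5,10 \right)}} \left(-129\right) = -77 + \frac{1}{\frac{1}{-16 + 5} \left(9 + 10\right)} \left(-129\right) = -77 + \frac{1}{\frac{1}{-11} \cdot 19} \left(-129\right) = -77 + \frac{1}{\left(- \frac{1}{11}\right) 19} \left(-129\right) = -77 + \frac{1}{- \frac{19}{11}} \left(-129\right) = -77 - - \frac{1419}{19} = -77 + \frac{1419}{19} = - \frac{44}{19}$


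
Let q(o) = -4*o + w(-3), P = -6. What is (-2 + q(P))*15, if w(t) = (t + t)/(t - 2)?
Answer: 348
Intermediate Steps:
w(t) = 2*t/(-2 + t) (w(t) = (2*t)/(-2 + t) = 2*t/(-2 + t))
q(o) = 6/5 - 4*o (q(o) = -4*o + 2*(-3)/(-2 - 3) = -4*o + 2*(-3)/(-5) = -4*o + 2*(-3)*(-⅕) = -4*o + 6/5 = 6/5 - 4*o)
(-2 + q(P))*15 = (-2 + (6/5 - 4*(-6)))*15 = (-2 + (6/5 + 24))*15 = (-2 + 126/5)*15 = (116/5)*15 = 348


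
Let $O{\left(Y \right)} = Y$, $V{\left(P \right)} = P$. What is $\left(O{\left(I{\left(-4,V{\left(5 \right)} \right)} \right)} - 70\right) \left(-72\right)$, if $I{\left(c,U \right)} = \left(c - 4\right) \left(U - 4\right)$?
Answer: $5616$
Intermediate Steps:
$I{\left(c,U \right)} = \left(-4 + U\right) \left(-4 + c\right)$ ($I{\left(c,U \right)} = \left(-4 + c\right) \left(-4 + U\right) = \left(-4 + U\right) \left(-4 + c\right)$)
$\left(O{\left(I{\left(-4,V{\left(5 \right)} \right)} \right)} - 70\right) \left(-72\right) = \left(\left(16 - 20 - -16 + 5 \left(-4\right)\right) - 70\right) \left(-72\right) = \left(\left(16 - 20 + 16 - 20\right) - 70\right) \left(-72\right) = \left(-8 - 70\right) \left(-72\right) = \left(-78\right) \left(-72\right) = 5616$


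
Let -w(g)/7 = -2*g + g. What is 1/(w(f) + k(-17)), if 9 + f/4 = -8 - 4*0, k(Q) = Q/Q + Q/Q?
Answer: -1/474 ≈ -0.0021097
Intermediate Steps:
k(Q) = 2 (k(Q) = 1 + 1 = 2)
f = -68 (f = -36 + 4*(-8 - 4*0) = -36 + 4*(-8 + 0) = -36 + 4*(-8) = -36 - 32 = -68)
w(g) = 7*g (w(g) = -7*(-2*g + g) = -(-7)*g = 7*g)
1/(w(f) + k(-17)) = 1/(7*(-68) + 2) = 1/(-476 + 2) = 1/(-474) = -1/474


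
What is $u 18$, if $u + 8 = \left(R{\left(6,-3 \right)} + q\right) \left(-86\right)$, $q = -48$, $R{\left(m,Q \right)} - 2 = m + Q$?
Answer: $66420$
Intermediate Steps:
$R{\left(m,Q \right)} = 2 + Q + m$ ($R{\left(m,Q \right)} = 2 + \left(m + Q\right) = 2 + \left(Q + m\right) = 2 + Q + m$)
$u = 3690$ ($u = -8 + \left(\left(2 - 3 + 6\right) - 48\right) \left(-86\right) = -8 + \left(5 - 48\right) \left(-86\right) = -8 - -3698 = -8 + 3698 = 3690$)
$u 18 = 3690 \cdot 18 = 66420$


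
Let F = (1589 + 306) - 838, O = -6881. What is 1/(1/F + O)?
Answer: -1057/7273216 ≈ -0.00014533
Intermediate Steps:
F = 1057 (F = 1895 - 838 = 1057)
1/(1/F + O) = 1/(1/1057 - 6881) = 1/(-7273216/1057) = -1057/7273216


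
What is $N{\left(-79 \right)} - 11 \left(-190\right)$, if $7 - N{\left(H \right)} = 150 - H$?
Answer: $1868$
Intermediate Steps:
$N{\left(H \right)} = -143 + H$ ($N{\left(H \right)} = 7 - \left(150 - H\right) = 7 + \left(-150 + H\right) = -143 + H$)
$N{\left(-79 \right)} - 11 \left(-190\right) = \left(-143 - 79\right) - 11 \left(-190\right) = -222 - -2090 = -222 + 2090 = 1868$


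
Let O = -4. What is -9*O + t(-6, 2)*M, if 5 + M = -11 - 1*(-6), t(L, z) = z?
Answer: 16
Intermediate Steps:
M = -10 (M = -5 + (-11 - 1*(-6)) = -5 + (-11 + 6) = -5 - 5 = -10)
-9*O + t(-6, 2)*M = -9*(-4) + 2*(-10) = 36 - 20 = 16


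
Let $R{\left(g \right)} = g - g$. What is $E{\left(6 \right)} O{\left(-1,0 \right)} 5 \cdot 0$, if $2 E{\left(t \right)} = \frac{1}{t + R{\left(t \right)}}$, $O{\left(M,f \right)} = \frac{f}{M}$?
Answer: $0$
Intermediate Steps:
$R{\left(g \right)} = 0$
$E{\left(t \right)} = \frac{1}{2 t}$ ($E{\left(t \right)} = \frac{1}{2 \left(t + 0\right)} = \frac{1}{2 t}$)
$E{\left(6 \right)} O{\left(-1,0 \right)} 5 \cdot 0 = \frac{1}{2 \cdot 6} \frac{0}{-1} \cdot 5 \cdot 0 = \frac{1}{2} \cdot \frac{1}{6} \cdot 0 \left(-1\right) 0 = \frac{1}{12} \cdot 0 \cdot 0 = 0 \cdot 0 = 0$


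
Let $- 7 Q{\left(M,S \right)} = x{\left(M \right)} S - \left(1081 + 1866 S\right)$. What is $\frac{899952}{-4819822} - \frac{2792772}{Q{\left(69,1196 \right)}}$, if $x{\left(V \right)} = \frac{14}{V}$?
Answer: $- \frac{144350785833780}{16140916332653} \approx -8.9432$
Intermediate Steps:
$Q{\left(M,S \right)} = \frac{1081}{7} + \frac{1866 S}{7} - \frac{2 S}{M}$ ($Q{\left(M,S \right)} = - \frac{\frac{14}{M} S - \left(1081 + 1866 S\right)}{7} = - \frac{\frac{14 S}{M} - \left(1081 + 1866 S\right)}{7} = - \frac{-1081 - 1866 S + \frac{14 S}{M}}{7} = \frac{1081}{7} + \frac{1866 S}{7} - \frac{2 S}{M}$)
$\frac{899952}{-4819822} - \frac{2792772}{Q{\left(69,1196 \right)}} = \frac{899952}{-4819822} - \frac{2792772}{\frac{1}{7} \cdot \frac{1}{69} \left(\left(-14\right) 1196 + 69 \left(1081 + 1866 \cdot 1196\right)\right)} = 899952 \left(- \frac{1}{4819822}\right) - \frac{2792772}{\frac{1}{7} \cdot \frac{1}{69} \left(-16744 + 69 \left(1081 + 2231736\right)\right)} = - \frac{449976}{2409911} - \frac{2792772}{\frac{1}{7} \cdot \frac{1}{69} \left(-16744 + 69 \cdot 2232817\right)} = - \frac{449976}{2409911} - \frac{2792772}{\frac{1}{7} \cdot \frac{1}{69} \left(-16744 + 154064373\right)} = - \frac{449976}{2409911} - \frac{2792772}{\frac{1}{7} \cdot \frac{1}{69} \cdot 154047629} = - \frac{449976}{2409911} - \frac{2792772}{\frac{6697723}{21}} = - \frac{449976}{2409911} - \frac{58648212}{6697723} = - \frac{144350785833780}{16140916332653}$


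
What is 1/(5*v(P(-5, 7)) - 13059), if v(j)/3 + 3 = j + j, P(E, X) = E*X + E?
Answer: -1/14304 ≈ -6.9911e-5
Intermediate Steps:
P(E, X) = E + E*X
v(j) = -9 + 6*j (v(j) = -9 + 3*(j + j) = -9 + 3*(2*j) = -9 + 6*j)
1/(5*v(P(-5, 7)) - 13059) = 1/(5*(-9 + 6*(-5*(1 + 7))) - 13059) = 1/(5*(-9 + 6*(-5*8)) - 13059) = 1/(5*(-9 + 6*(-40)) - 13059) = 1/(5*(-9 - 240) - 13059) = 1/(5*(-249) - 13059) = 1/(-1245 - 13059) = 1/(-14304) = -1/14304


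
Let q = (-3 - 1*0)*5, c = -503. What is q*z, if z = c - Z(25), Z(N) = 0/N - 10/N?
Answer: 7539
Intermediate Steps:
Z(N) = -10/N (Z(N) = 0 - 10/N = -10/N)
q = -15 (q = (-3 + 0)*5 = -3*5 = -15)
z = -2513/5 (z = -503 - (-10)/25 = -503 - 1*(-2/5) = -503 + 2/5 = -2513/5 ≈ -502.60)
q*z = -15*(-2513/5) = 7539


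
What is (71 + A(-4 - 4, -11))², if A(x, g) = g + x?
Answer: 2704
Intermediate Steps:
(71 + A(-4 - 4, -11))² = (71 + (-11 + (-4 - 4)))² = (71 + (-11 - 8))² = (71 - 19)² = 52² = 2704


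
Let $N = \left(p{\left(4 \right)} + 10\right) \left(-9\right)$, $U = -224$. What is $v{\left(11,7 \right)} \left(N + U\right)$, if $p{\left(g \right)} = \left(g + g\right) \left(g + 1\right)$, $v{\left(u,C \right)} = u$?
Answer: $-7414$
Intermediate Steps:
$p{\left(g \right)} = 2 g \left(1 + g\right)$
$N = -450$ ($N = \left(2 \cdot 4 \left(1 + 4\right) + 10\right) \left(-9\right) = \left(2 \cdot 4 \cdot 5 + 10\right) \left(-9\right) = \left(40 + 10\right) \left(-9\right) = 50 \left(-9\right) = -450$)
$v{\left(11,7 \right)} \left(N + U\right) = 11 \left(-450 - 224\right) = 11 \left(-674\right) = -7414$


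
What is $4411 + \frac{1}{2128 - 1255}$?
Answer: $\frac{3850804}{873} \approx 4411.0$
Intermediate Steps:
$4411 + \frac{1}{2128 - 1255} = 4411 + \frac{1}{873} = \frac{3850804}{873}$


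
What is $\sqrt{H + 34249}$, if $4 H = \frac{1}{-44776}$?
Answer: $\frac{\sqrt{68665483626630}}{44776} \approx 185.06$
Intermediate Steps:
$H = - \frac{1}{179104}$ ($H = \frac{1}{4 \left(-44776\right)} = \frac{1}{4} \left(- \frac{1}{44776}\right) = - \frac{1}{179104} \approx -5.5834 \cdot 10^{-6}$)
$\sqrt{H + 34249} = \sqrt{- \frac{1}{179104} + 34249} = \sqrt{\frac{6134132895}{179104}} = \frac{\sqrt{68665483626630}}{44776}$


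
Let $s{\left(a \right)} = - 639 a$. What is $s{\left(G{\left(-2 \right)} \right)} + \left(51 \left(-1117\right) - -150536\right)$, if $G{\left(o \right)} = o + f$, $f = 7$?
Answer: $90374$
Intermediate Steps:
$G{\left(o \right)} = 7 + o$ ($G{\left(o \right)} = o + 7 = 7 + o$)
$s{\left(G{\left(-2 \right)} \right)} + \left(51 \left(-1117\right) - -150536\right) = - 639 \left(7 - 2\right) + \left(51 \left(-1117\right) - -150536\right) = \left(-639\right) 5 + \left(-56967 + 150536\right) = -3195 + 93569 = 90374$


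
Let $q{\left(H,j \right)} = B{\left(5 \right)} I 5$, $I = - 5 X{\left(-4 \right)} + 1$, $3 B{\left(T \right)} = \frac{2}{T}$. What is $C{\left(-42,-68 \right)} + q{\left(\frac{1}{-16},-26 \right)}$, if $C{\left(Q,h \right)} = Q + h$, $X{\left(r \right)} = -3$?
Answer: $- \frac{298}{3} \approx -99.333$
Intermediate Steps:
$B{\left(T \right)} = \frac{2}{3 T}$ ($B{\left(T \right)} = \frac{2 \frac{1}{T}}{3} = \frac{2}{3 T}$)
$I = 16$ ($I = \left(-5\right) \left(-3\right) + 1 = 15 + 1 = 16$)
$q{\left(H,j \right)} = \frac{32}{3}$ ($q{\left(H,j \right)} = \frac{2}{3 \cdot 5} \cdot 16 \cdot 5 = \frac{2}{3} \cdot \frac{1}{5} \cdot 16 \cdot 5 = \frac{2}{15} \cdot 16 \cdot 5 = \frac{32}{15} \cdot 5 = \frac{32}{3}$)
$C{\left(-42,-68 \right)} + q{\left(\frac{1}{-16},-26 \right)} = \left(-42 - 68\right) + \frac{32}{3} = -110 + \frac{32}{3} = - \frac{298}{3}$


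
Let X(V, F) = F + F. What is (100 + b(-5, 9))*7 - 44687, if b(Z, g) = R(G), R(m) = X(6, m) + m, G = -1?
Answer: -44008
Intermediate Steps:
X(V, F) = 2*F
R(m) = 3*m (R(m) = 2*m + m = 3*m)
b(Z, g) = -3 (b(Z, g) = 3*(-1) = -3)
(100 + b(-5, 9))*7 - 44687 = (100 - 3)*7 - 44687 = 97*7 - 44687 = 679 - 44687 = -44008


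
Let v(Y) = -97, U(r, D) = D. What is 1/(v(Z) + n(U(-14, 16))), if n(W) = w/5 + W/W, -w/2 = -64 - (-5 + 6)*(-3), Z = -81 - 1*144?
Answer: -5/358 ≈ -0.013966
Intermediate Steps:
Z = -225 (Z = -81 - 144 = -225)
w = 122 (w = -2*(-64 - (-5 + 6)*(-3)) = -2*(-64 - (-3)) = -2*(-64 - 1*(-3)) = -2*(-64 + 3) = -2*(-61) = 122)
n(W) = 127/5 (n(W) = 122/5 + W/W = 122*(⅕) + 1 = 122/5 + 1 = 127/5)
1/(v(Z) + n(U(-14, 16))) = 1/(-97 + 127/5) = 1/(-358/5) = -5/358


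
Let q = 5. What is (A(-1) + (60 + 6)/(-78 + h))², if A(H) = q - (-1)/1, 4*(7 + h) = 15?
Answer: 2842596/105625 ≈ 26.912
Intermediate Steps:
h = -13/4 (h = -7 + (¼)*15 = -7 + 15/4 = -13/4 ≈ -3.2500)
A(H) = 6 (A(H) = 5 - (-1)/1 = 5 - (-1) = 5 - 1*(-1) = 5 + 1 = 6)
(A(-1) + (60 + 6)/(-78 + h))² = (6 + (60 + 6)/(-78 - 13/4))² = (6 + 66/(-325/4))² = (6 + 66*(-4/325))² = (6 - 264/325)² = (1686/325)² = 2842596/105625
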